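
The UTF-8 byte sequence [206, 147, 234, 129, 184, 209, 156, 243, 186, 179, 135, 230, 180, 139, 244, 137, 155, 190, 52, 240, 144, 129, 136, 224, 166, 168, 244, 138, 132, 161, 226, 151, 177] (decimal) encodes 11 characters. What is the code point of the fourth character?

Offset 0: leading byte 0xCE = 11001110 → 2-byte char #1 = CE 93.
Offset 2: leading byte 0xEA = 11101010 → 3-byte char #2 = EA 81 B8.
Offset 5: leading byte 0xD1 = 11010001 → 2-byte char #3 = D1 9C.
Offset 7: leading byte 0xF3 = 11110011 → 4-byte char #4 = F3 BA B3 87.
Leading byte 0xF3 = 11110011 matches 11110xxx → 4-byte sequence.
Byte 1: 0xF3 = 11110011, payload 011 (3 bits).
Byte 2: 0xBA = 10111010 (10xxxxxx ✓), payload 111010.
Byte 3: 0xB3 = 10110011 (10xxxxxx ✓), payload 110011.
Byte 4: 0x87 = 10000111 (10xxxxxx ✓), payload 000111.
Concatenate: 011111010110011000111 = 0xFACC7 (21 bits → U+FACC7).

U+FACC7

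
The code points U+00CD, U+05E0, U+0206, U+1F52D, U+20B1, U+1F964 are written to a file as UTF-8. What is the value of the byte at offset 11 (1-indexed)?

1-indexed offset 11 is 0-indexed offset 10.
U+00CD → 2-byte form C3 8D at offsets 0–1.
U+05E0 → 2-byte form D7 A0 at offsets 2–3.
U+0206 → 2-byte form C8 86 at offsets 4–5.
U+1F52D → 4-byte form F0 9F 94 AD at offsets 6–9.
U+20B1 → 3-byte form E2 82 B1 at offsets 10–12.
Offset 10 falls in char 5's range; it's byte 1 of E2 82 B1 = 0xE2.

0xE2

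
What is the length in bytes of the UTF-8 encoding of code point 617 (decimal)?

U+0269 = 0x269. UTF-8 uses 1 byte below 0x80, 2 below 0x800, 3 below 0x10000, 4 up to 0x10FFFF. 0x269 is in U+0080–U+07FF → 2 bytes.

2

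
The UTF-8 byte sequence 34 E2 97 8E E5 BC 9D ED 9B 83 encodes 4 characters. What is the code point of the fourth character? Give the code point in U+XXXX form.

Offset 0: leading byte 0x34 = 00110100 → 1-byte char #1 = 34.
Offset 1: leading byte 0xE2 = 11100010 → 3-byte char #2 = E2 97 8E.
Offset 4: leading byte 0xE5 = 11100101 → 3-byte char #3 = E5 BC 9D.
Offset 7: leading byte 0xED = 11101101 → 3-byte char #4 = ED 9B 83.
Leading byte 0xED = 11101101 matches 1110xxxx → 3-byte sequence.
Byte 1: 0xED = 11101101, payload 1101 (4 bits).
Byte 2: 0x9B = 10011011 (10xxxxxx ✓), payload 011011.
Byte 3: 0x83 = 10000011 (10xxxxxx ✓), payload 000011.
Concatenate: 1101011011000011 = 0xD6C3 (16 bits → U+D6C3).

U+D6C3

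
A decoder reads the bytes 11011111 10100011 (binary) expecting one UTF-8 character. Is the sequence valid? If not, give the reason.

Leading byte 0xDF = 11011111 → 2-byte form.
Continuation bytes 0xA3=10100011 all match 10xxxxxx.
Decoded value 0x7E3 is ≥ 0x80 (shortest form) and not a surrogate.

valid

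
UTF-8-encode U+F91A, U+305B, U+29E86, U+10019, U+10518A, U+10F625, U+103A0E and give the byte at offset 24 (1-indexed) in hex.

1-indexed offset 24 is 0-indexed offset 23.
U+F91A → 3-byte form EF A4 9A at offsets 0–2.
U+305B → 3-byte form E3 81 9B at offsets 3–5.
U+29E86 → 4-byte form F0 A9 BA 86 at offsets 6–9.
U+10019 → 4-byte form F0 90 80 99 at offsets 10–13.
U+10518A → 4-byte form F4 85 86 8A at offsets 14–17.
U+10F625 → 4-byte form F4 8F 98 A5 at offsets 18–21.
U+103A0E → 4-byte form F4 83 A8 8E at offsets 22–25.
Offset 23 falls in char 7's range; it's byte 2 of F4 83 A8 8E = 0x83.

0x83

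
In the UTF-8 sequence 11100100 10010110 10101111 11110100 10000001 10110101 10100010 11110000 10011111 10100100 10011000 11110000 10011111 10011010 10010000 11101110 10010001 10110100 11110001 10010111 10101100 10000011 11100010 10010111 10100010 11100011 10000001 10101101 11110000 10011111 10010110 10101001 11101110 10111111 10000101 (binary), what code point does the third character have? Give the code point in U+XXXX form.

Offset 0: leading byte 0xE4 = 11100100 → 3-byte char #1 = E4 96 AF.
Offset 3: leading byte 0xF4 = 11110100 → 4-byte char #2 = F4 81 B5 A2.
Offset 7: leading byte 0xF0 = 11110000 → 4-byte char #3 = F0 9F A4 98.
Leading byte 0xF0 = 11110000 matches 11110xxx → 4-byte sequence.
Byte 1: 0xF0 = 11110000, payload 000 (3 bits).
Byte 2: 0x9F = 10011111 (10xxxxxx ✓), payload 011111.
Byte 3: 0xA4 = 10100100 (10xxxxxx ✓), payload 100100.
Byte 4: 0x98 = 10011000 (10xxxxxx ✓), payload 011000.
Concatenate: 000011111100100011000 = 0x1F918 (21 bits → U+1F918).

U+1F918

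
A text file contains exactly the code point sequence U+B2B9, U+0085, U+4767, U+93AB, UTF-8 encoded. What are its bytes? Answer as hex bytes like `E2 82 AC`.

U+B2B9: 3-byte form → EB 8A B9.
U+0085: 2-byte form → C2 85.
U+4767: 3-byte form → E4 9D A7.
U+93AB: 3-byte form → E9 8E AB.
Concatenated (11 bytes): EB 8A B9 C2 85 E4 9D A7 E9 8E AB.

EB 8A B9 C2 85 E4 9D A7 E9 8E AB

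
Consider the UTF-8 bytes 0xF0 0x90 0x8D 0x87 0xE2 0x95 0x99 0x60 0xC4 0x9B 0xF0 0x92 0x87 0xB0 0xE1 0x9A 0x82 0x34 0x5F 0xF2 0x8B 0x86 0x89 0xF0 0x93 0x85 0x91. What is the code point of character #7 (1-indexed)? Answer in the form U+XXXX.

U+0034

Offset 0: leading byte 0xF0 = 11110000 → 4-byte char #1 = F0 90 8D 87.
Offset 4: leading byte 0xE2 = 11100010 → 3-byte char #2 = E2 95 99.
Offset 7: leading byte 0x60 = 01100000 → 1-byte char #3 = 60.
Offset 8: leading byte 0xC4 = 11000100 → 2-byte char #4 = C4 9B.
Offset 10: leading byte 0xF0 = 11110000 → 4-byte char #5 = F0 92 87 B0.
Offset 14: leading byte 0xE1 = 11100001 → 3-byte char #6 = E1 9A 82.
Offset 17: leading byte 0x34 = 00110100 → 1-byte char #7 = 34.
Leading byte 0x34 = 00110100 matches 0xxxxxxx → 1-byte sequence.
Byte 1: 0x34 = 00110100, payload 0110100 (7 bits).
Concatenate: 0110100 = 0x34 (7 bits → U+0034).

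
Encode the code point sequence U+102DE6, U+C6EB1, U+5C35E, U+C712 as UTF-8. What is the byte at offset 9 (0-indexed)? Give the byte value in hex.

U+102DE6 → 4-byte form F4 82 B7 A6 at offsets 0–3.
U+C6EB1 → 4-byte form F3 86 BA B1 at offsets 4–7.
U+5C35E → 4-byte form F1 9C 8D 9E at offsets 8–11.
Offset 9 falls in char 3's range; it's byte 2 of F1 9C 8D 9E = 0x9C.

0x9C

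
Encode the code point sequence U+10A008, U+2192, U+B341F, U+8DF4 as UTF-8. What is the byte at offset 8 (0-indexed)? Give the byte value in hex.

U+10A008 → 4-byte form F4 8A 80 88 at offsets 0–3.
U+2192 → 3-byte form E2 86 92 at offsets 4–6.
U+B341F → 4-byte form F2 B3 90 9F at offsets 7–10.
Offset 8 falls in char 3's range; it's byte 2 of F2 B3 90 9F = 0xB3.

0xB3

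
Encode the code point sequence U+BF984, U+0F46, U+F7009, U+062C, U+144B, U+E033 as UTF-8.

U+BF984: 4-byte form → F2 BF A6 84.
U+0F46: 3-byte form → E0 BD 86.
U+F7009: 4-byte form → F3 B7 80 89.
U+062C: 2-byte form → D8 AC.
U+144B: 3-byte form → E1 91 8B.
U+E033: 3-byte form → EE 80 B3.
Concatenated (19 bytes): F2 BF A6 84 E0 BD 86 F3 B7 80 89 D8 AC E1 91 8B EE 80 B3.

F2 BF A6 84 E0 BD 86 F3 B7 80 89 D8 AC E1 91 8B EE 80 B3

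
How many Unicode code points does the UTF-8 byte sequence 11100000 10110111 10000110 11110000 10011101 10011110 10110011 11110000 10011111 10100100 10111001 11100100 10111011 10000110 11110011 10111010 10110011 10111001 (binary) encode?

Byte at offset 0: 0xE0 = 11100000 → 3-byte char (#1). Advance 3.
Byte at offset 3: 0xF0 = 11110000 → 4-byte char (#2). Advance 4.
Byte at offset 7: 0xF0 = 11110000 → 4-byte char (#3). Advance 4.
Byte at offset 11: 0xE4 = 11100100 → 3-byte char (#4). Advance 3.
Byte at offset 14: 0xF3 = 11110011 → 4-byte char (#5). Advance 4.
Reached end at offset 18 after 5 code points.

5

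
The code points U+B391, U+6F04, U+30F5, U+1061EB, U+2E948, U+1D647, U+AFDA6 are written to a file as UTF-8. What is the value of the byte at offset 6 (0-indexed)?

U+B391 → 3-byte form EB 8E 91 at offsets 0–2.
U+6F04 → 3-byte form E6 BC 84 at offsets 3–5.
U+30F5 → 3-byte form E3 83 B5 at offsets 6–8.
Offset 6 falls in char 3's range; it's byte 1 of E3 83 B5 = 0xE3.

0xE3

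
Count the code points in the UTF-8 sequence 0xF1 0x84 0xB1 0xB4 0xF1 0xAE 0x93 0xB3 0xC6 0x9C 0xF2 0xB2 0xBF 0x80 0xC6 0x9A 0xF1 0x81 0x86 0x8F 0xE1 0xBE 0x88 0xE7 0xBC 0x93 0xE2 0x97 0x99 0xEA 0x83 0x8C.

Byte at offset 0: 0xF1 = 11110001 → 4-byte char (#1). Advance 4.
Byte at offset 4: 0xF1 = 11110001 → 4-byte char (#2). Advance 4.
Byte at offset 8: 0xC6 = 11000110 → 2-byte char (#3). Advance 2.
Byte at offset 10: 0xF2 = 11110010 → 4-byte char (#4). Advance 4.
Byte at offset 14: 0xC6 = 11000110 → 2-byte char (#5). Advance 2.
Byte at offset 16: 0xF1 = 11110001 → 4-byte char (#6). Advance 4.
Byte at offset 20: 0xE1 = 11100001 → 3-byte char (#7). Advance 3.
Byte at offset 23: 0xE7 = 11100111 → 3-byte char (#8). Advance 3.
Byte at offset 26: 0xE2 = 11100010 → 3-byte char (#9). Advance 3.
Byte at offset 29: 0xEA = 11101010 → 3-byte char (#10). Advance 3.
Reached end at offset 32 after 10 code points.

10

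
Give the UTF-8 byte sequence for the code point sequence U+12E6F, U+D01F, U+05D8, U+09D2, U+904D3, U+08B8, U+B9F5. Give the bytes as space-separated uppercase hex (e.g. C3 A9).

F0 92 B9 AF ED 80 9F D7 98 E0 A7 92 F2 90 93 93 E0 A2 B8 EB A7 B5

U+12E6F: 4-byte form → F0 92 B9 AF.
U+D01F: 3-byte form → ED 80 9F.
U+05D8: 2-byte form → D7 98.
U+09D2: 3-byte form → E0 A7 92.
U+904D3: 4-byte form → F2 90 93 93.
U+08B8: 3-byte form → E0 A2 B8.
U+B9F5: 3-byte form → EB A7 B5.
Concatenated (22 bytes): F0 92 B9 AF ED 80 9F D7 98 E0 A7 92 F2 90 93 93 E0 A2 B8 EB A7 B5.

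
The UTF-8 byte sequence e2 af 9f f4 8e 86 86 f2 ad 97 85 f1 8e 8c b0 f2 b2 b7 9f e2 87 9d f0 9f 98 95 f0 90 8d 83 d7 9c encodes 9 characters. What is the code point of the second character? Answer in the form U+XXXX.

U+10E186

Offset 0: leading byte 0xE2 = 11100010 → 3-byte char #1 = E2 AF 9F.
Offset 3: leading byte 0xF4 = 11110100 → 4-byte char #2 = F4 8E 86 86.
Leading byte 0xF4 = 11110100 matches 11110xxx → 4-byte sequence.
Byte 1: 0xF4 = 11110100, payload 100 (3 bits).
Byte 2: 0x8E = 10001110 (10xxxxxx ✓), payload 001110.
Byte 3: 0x86 = 10000110 (10xxxxxx ✓), payload 000110.
Byte 4: 0x86 = 10000110 (10xxxxxx ✓), payload 000110.
Concatenate: 100001110000110000110 = 0x10E186 (21 bits → U+10E186).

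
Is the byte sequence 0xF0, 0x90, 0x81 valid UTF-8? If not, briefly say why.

invalid (sequence truncated)

Leading byte 0xF0 = 11110000 → 4-byte form, but only 3 bytes are present.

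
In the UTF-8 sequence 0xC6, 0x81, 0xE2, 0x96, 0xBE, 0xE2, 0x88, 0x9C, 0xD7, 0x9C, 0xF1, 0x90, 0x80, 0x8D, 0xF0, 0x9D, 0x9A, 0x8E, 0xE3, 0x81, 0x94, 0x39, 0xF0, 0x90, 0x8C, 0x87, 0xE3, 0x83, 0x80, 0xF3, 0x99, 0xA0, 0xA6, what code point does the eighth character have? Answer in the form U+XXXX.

Offset 0: leading byte 0xC6 = 11000110 → 2-byte char #1 = C6 81.
Offset 2: leading byte 0xE2 = 11100010 → 3-byte char #2 = E2 96 BE.
Offset 5: leading byte 0xE2 = 11100010 → 3-byte char #3 = E2 88 9C.
Offset 8: leading byte 0xD7 = 11010111 → 2-byte char #4 = D7 9C.
Offset 10: leading byte 0xF1 = 11110001 → 4-byte char #5 = F1 90 80 8D.
Offset 14: leading byte 0xF0 = 11110000 → 4-byte char #6 = F0 9D 9A 8E.
Offset 18: leading byte 0xE3 = 11100011 → 3-byte char #7 = E3 81 94.
Offset 21: leading byte 0x39 = 00111001 → 1-byte char #8 = 39.
Leading byte 0x39 = 00111001 matches 0xxxxxxx → 1-byte sequence.
Byte 1: 0x39 = 00111001, payload 0111001 (7 bits).
Concatenate: 0111001 = 0x39 (7 bits → U+0039).

U+0039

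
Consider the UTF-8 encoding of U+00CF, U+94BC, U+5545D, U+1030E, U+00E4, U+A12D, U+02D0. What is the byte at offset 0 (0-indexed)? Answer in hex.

U+00CF → 2-byte form C3 8F at offsets 0–1.
Offset 0 falls in char 1's range; it's byte 1 of C3 8F = 0xC3.

0xC3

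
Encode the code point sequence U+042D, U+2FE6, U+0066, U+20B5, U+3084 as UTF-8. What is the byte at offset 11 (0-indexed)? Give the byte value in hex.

U+042D → 2-byte form D0 AD at offsets 0–1.
U+2FE6 → 3-byte form E2 BF A6 at offsets 2–4.
U+0066 → 1-byte form 66 at offsets 5–5.
U+20B5 → 3-byte form E2 82 B5 at offsets 6–8.
U+3084 → 3-byte form E3 82 84 at offsets 9–11.
Offset 11 falls in char 5's range; it's byte 3 of E3 82 84 = 0x84.

0x84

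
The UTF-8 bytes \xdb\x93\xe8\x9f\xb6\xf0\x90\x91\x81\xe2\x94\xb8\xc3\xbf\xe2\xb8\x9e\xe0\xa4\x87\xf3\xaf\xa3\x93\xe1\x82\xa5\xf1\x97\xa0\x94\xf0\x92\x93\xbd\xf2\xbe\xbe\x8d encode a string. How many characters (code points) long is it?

12

Byte at offset 0: 0xDB = 11011011 → 2-byte char (#1). Advance 2.
Byte at offset 2: 0xE8 = 11101000 → 3-byte char (#2). Advance 3.
Byte at offset 5: 0xF0 = 11110000 → 4-byte char (#3). Advance 4.
Byte at offset 9: 0xE2 = 11100010 → 3-byte char (#4). Advance 3.
Byte at offset 12: 0xC3 = 11000011 → 2-byte char (#5). Advance 2.
Byte at offset 14: 0xE2 = 11100010 → 3-byte char (#6). Advance 3.
Byte at offset 17: 0xE0 = 11100000 → 3-byte char (#7). Advance 3.
Byte at offset 20: 0xF3 = 11110011 → 4-byte char (#8). Advance 4.
Byte at offset 24: 0xE1 = 11100001 → 3-byte char (#9). Advance 3.
Byte at offset 27: 0xF1 = 11110001 → 4-byte char (#10). Advance 4.
Byte at offset 31: 0xF0 = 11110000 → 4-byte char (#11). Advance 4.
Byte at offset 35: 0xF2 = 11110010 → 4-byte char (#12). Advance 4.
Reached end at offset 39 after 12 code points.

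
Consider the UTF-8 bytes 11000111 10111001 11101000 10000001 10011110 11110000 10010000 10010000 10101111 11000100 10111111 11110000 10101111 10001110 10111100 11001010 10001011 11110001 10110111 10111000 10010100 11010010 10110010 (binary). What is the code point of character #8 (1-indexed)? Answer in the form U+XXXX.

U+04B2

Offset 0: leading byte 0xC7 = 11000111 → 2-byte char #1 = C7 B9.
Offset 2: leading byte 0xE8 = 11101000 → 3-byte char #2 = E8 81 9E.
Offset 5: leading byte 0xF0 = 11110000 → 4-byte char #3 = F0 90 90 AF.
Offset 9: leading byte 0xC4 = 11000100 → 2-byte char #4 = C4 BF.
Offset 11: leading byte 0xF0 = 11110000 → 4-byte char #5 = F0 AF 8E BC.
Offset 15: leading byte 0xCA = 11001010 → 2-byte char #6 = CA 8B.
Offset 17: leading byte 0xF1 = 11110001 → 4-byte char #7 = F1 B7 B8 94.
Offset 21: leading byte 0xD2 = 11010010 → 2-byte char #8 = D2 B2.
Leading byte 0xD2 = 11010010 matches 110xxxxx → 2-byte sequence.
Byte 1: 0xD2 = 11010010, payload 10010 (5 bits).
Byte 2: 0xB2 = 10110010 (10xxxxxx ✓), payload 110010.
Concatenate: 10010110010 = 0x4B2 (11 bits → U+04B2).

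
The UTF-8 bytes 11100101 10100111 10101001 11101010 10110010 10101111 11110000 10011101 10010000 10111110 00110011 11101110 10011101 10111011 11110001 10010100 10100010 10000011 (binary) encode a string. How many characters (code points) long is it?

6

Byte at offset 0: 0xE5 = 11100101 → 3-byte char (#1). Advance 3.
Byte at offset 3: 0xEA = 11101010 → 3-byte char (#2). Advance 3.
Byte at offset 6: 0xF0 = 11110000 → 4-byte char (#3). Advance 4.
Byte at offset 10: 0x33 = 00110011 → 1-byte char (#4). Advance 1.
Byte at offset 11: 0xEE = 11101110 → 3-byte char (#5). Advance 3.
Byte at offset 14: 0xF1 = 11110001 → 4-byte char (#6). Advance 4.
Reached end at offset 18 after 6 code points.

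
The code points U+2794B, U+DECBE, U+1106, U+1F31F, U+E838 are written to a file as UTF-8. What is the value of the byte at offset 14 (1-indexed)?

0x8C

1-indexed offset 14 is 0-indexed offset 13.
U+2794B → 4-byte form F0 A7 A5 8B at offsets 0–3.
U+DECBE → 4-byte form F3 9E B2 BE at offsets 4–7.
U+1106 → 3-byte form E1 84 86 at offsets 8–10.
U+1F31F → 4-byte form F0 9F 8C 9F at offsets 11–14.
Offset 13 falls in char 4's range; it's byte 3 of F0 9F 8C 9F = 0x8C.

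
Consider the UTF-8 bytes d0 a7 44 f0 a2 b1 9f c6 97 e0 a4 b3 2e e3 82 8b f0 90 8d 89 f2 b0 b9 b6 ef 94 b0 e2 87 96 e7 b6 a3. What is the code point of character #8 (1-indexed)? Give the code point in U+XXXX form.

Offset 0: leading byte 0xD0 = 11010000 → 2-byte char #1 = D0 A7.
Offset 2: leading byte 0x44 = 01000100 → 1-byte char #2 = 44.
Offset 3: leading byte 0xF0 = 11110000 → 4-byte char #3 = F0 A2 B1 9F.
Offset 7: leading byte 0xC6 = 11000110 → 2-byte char #4 = C6 97.
Offset 9: leading byte 0xE0 = 11100000 → 3-byte char #5 = E0 A4 B3.
Offset 12: leading byte 0x2E = 00101110 → 1-byte char #6 = 2E.
Offset 13: leading byte 0xE3 = 11100011 → 3-byte char #7 = E3 82 8B.
Offset 16: leading byte 0xF0 = 11110000 → 4-byte char #8 = F0 90 8D 89.
Leading byte 0xF0 = 11110000 matches 11110xxx → 4-byte sequence.
Byte 1: 0xF0 = 11110000, payload 000 (3 bits).
Byte 2: 0x90 = 10010000 (10xxxxxx ✓), payload 010000.
Byte 3: 0x8D = 10001101 (10xxxxxx ✓), payload 001101.
Byte 4: 0x89 = 10001001 (10xxxxxx ✓), payload 001001.
Concatenate: 000010000001101001001 = 0x10349 (21 bits → U+10349).

U+10349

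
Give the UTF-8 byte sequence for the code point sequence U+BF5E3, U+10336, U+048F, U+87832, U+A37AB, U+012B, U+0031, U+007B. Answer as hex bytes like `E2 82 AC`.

F2 BF 97 A3 F0 90 8C B6 D2 8F F2 87 A0 B2 F2 A3 9E AB C4 AB 31 7B

U+BF5E3: 4-byte form → F2 BF 97 A3.
U+10336: 4-byte form → F0 90 8C B6.
U+048F: 2-byte form → D2 8F.
U+87832: 4-byte form → F2 87 A0 B2.
U+A37AB: 4-byte form → F2 A3 9E AB.
U+012B: 2-byte form → C4 AB.
U+0031: 1-byte form → 31.
U+007B: 1-byte form → 7B.
Concatenated (22 bytes): F2 BF 97 A3 F0 90 8C B6 D2 8F F2 87 A0 B2 F2 A3 9E AB C4 AB 31 7B.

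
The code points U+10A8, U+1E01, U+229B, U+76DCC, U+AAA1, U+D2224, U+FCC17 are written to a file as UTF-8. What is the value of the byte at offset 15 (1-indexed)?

1-indexed offset 15 is 0-indexed offset 14.
U+10A8 → 3-byte form E1 82 A8 at offsets 0–2.
U+1E01 → 3-byte form E1 B8 81 at offsets 3–5.
U+229B → 3-byte form E2 8A 9B at offsets 6–8.
U+76DCC → 4-byte form F1 B6 B7 8C at offsets 9–12.
U+AAA1 → 3-byte form EA AA A1 at offsets 13–15.
Offset 14 falls in char 5's range; it's byte 2 of EA AA A1 = 0xAA.

0xAA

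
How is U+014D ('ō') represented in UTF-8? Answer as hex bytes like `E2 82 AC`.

C5 8D

U+014D = 0x14D = 333 decimal. In range U+0080–U+07FF → 2-byte form: 110xxxxx 10xxxxxx.
Binary (11 bits): 00101001101.
Split 5+6: 00101 | 001101.
Byte 1: 11000101 = 0xC5.
Byte 2: 10001101 = 0x8D.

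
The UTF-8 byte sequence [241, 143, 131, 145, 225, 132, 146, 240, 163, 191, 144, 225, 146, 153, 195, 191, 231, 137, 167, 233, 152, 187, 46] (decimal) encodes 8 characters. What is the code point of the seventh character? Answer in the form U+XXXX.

U+963B

Offset 0: leading byte 0xF1 = 11110001 → 4-byte char #1 = F1 8F 83 91.
Offset 4: leading byte 0xE1 = 11100001 → 3-byte char #2 = E1 84 92.
Offset 7: leading byte 0xF0 = 11110000 → 4-byte char #3 = F0 A3 BF 90.
Offset 11: leading byte 0xE1 = 11100001 → 3-byte char #4 = E1 92 99.
Offset 14: leading byte 0xC3 = 11000011 → 2-byte char #5 = C3 BF.
Offset 16: leading byte 0xE7 = 11100111 → 3-byte char #6 = E7 89 A7.
Offset 19: leading byte 0xE9 = 11101001 → 3-byte char #7 = E9 98 BB.
Leading byte 0xE9 = 11101001 matches 1110xxxx → 3-byte sequence.
Byte 1: 0xE9 = 11101001, payload 1001 (4 bits).
Byte 2: 0x98 = 10011000 (10xxxxxx ✓), payload 011000.
Byte 3: 0xBB = 10111011 (10xxxxxx ✓), payload 111011.
Concatenate: 1001011000111011 = 0x963B (16 bits → U+963B).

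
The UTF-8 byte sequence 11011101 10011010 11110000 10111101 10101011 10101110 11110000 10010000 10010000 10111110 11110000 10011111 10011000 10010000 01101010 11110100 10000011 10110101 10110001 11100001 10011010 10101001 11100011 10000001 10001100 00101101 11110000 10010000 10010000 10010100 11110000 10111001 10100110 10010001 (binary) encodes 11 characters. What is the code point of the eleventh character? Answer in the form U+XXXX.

Offset 0: leading byte 0xDD = 11011101 → 2-byte char #1 = DD 9A.
Offset 2: leading byte 0xF0 = 11110000 → 4-byte char #2 = F0 BD AB AE.
Offset 6: leading byte 0xF0 = 11110000 → 4-byte char #3 = F0 90 90 BE.
Offset 10: leading byte 0xF0 = 11110000 → 4-byte char #4 = F0 9F 98 90.
Offset 14: leading byte 0x6A = 01101010 → 1-byte char #5 = 6A.
Offset 15: leading byte 0xF4 = 11110100 → 4-byte char #6 = F4 83 B5 B1.
Offset 19: leading byte 0xE1 = 11100001 → 3-byte char #7 = E1 9A A9.
Offset 22: leading byte 0xE3 = 11100011 → 3-byte char #8 = E3 81 8C.
Offset 25: leading byte 0x2D = 00101101 → 1-byte char #9 = 2D.
Offset 26: leading byte 0xF0 = 11110000 → 4-byte char #10 = F0 90 90 94.
Offset 30: leading byte 0xF0 = 11110000 → 4-byte char #11 = F0 B9 A6 91.
Leading byte 0xF0 = 11110000 matches 11110xxx → 4-byte sequence.
Byte 1: 0xF0 = 11110000, payload 000 (3 bits).
Byte 2: 0xB9 = 10111001 (10xxxxxx ✓), payload 111001.
Byte 3: 0xA6 = 10100110 (10xxxxxx ✓), payload 100110.
Byte 4: 0x91 = 10010001 (10xxxxxx ✓), payload 010001.
Concatenate: 000111001100110010001 = 0x39991 (21 bits → U+39991).

U+39991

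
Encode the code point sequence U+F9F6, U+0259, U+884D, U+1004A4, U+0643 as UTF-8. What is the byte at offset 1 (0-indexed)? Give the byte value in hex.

U+F9F6 → 3-byte form EF A7 B6 at offsets 0–2.
Offset 1 falls in char 1's range; it's byte 2 of EF A7 B6 = 0xA7.

0xA7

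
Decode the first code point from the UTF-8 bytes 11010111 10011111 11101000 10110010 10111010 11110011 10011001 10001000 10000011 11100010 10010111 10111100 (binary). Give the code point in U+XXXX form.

U+05DF

Offset 0: leading byte 0xD7 = 11010111 → 2-byte char #1 = D7 9F.
Leading byte 0xD7 = 11010111 matches 110xxxxx → 2-byte sequence.
Byte 1: 0xD7 = 11010111, payload 10111 (5 bits).
Byte 2: 0x9F = 10011111 (10xxxxxx ✓), payload 011111.
Concatenate: 10111011111 = 0x5DF (11 bits → U+05DF).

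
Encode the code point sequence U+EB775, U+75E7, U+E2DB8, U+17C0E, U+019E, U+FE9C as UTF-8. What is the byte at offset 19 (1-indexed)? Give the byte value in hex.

0xBA

1-indexed offset 19 is 0-indexed offset 18.
U+EB775 → 4-byte form F3 AB 9D B5 at offsets 0–3.
U+75E7 → 3-byte form E7 97 A7 at offsets 4–6.
U+E2DB8 → 4-byte form F3 A2 B6 B8 at offsets 7–10.
U+17C0E → 4-byte form F0 97 B0 8E at offsets 11–14.
U+019E → 2-byte form C6 9E at offsets 15–16.
U+FE9C → 3-byte form EF BA 9C at offsets 17–19.
Offset 18 falls in char 6's range; it's byte 2 of EF BA 9C = 0xBA.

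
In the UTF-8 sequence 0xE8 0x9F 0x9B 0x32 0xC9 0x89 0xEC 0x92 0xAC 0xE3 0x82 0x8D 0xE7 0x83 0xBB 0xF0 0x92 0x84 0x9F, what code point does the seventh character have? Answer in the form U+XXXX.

U+1211F

Offset 0: leading byte 0xE8 = 11101000 → 3-byte char #1 = E8 9F 9B.
Offset 3: leading byte 0x32 = 00110010 → 1-byte char #2 = 32.
Offset 4: leading byte 0xC9 = 11001001 → 2-byte char #3 = C9 89.
Offset 6: leading byte 0xEC = 11101100 → 3-byte char #4 = EC 92 AC.
Offset 9: leading byte 0xE3 = 11100011 → 3-byte char #5 = E3 82 8D.
Offset 12: leading byte 0xE7 = 11100111 → 3-byte char #6 = E7 83 BB.
Offset 15: leading byte 0xF0 = 11110000 → 4-byte char #7 = F0 92 84 9F.
Leading byte 0xF0 = 11110000 matches 11110xxx → 4-byte sequence.
Byte 1: 0xF0 = 11110000, payload 000 (3 bits).
Byte 2: 0x92 = 10010010 (10xxxxxx ✓), payload 010010.
Byte 3: 0x84 = 10000100 (10xxxxxx ✓), payload 000100.
Byte 4: 0x9F = 10011111 (10xxxxxx ✓), payload 011111.
Concatenate: 000010010000100011111 = 0x1211F (21 bits → U+1211F).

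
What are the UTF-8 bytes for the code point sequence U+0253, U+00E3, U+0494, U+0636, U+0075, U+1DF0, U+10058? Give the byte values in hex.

C9 93 C3 A3 D2 94 D8 B6 75 E1 B7 B0 F0 90 81 98

U+0253: 2-byte form → C9 93.
U+00E3: 2-byte form → C3 A3.
U+0494: 2-byte form → D2 94.
U+0636: 2-byte form → D8 B6.
U+0075: 1-byte form → 75.
U+1DF0: 3-byte form → E1 B7 B0.
U+10058: 4-byte form → F0 90 81 98.
Concatenated (16 bytes): C9 93 C3 A3 D2 94 D8 B6 75 E1 B7 B0 F0 90 81 98.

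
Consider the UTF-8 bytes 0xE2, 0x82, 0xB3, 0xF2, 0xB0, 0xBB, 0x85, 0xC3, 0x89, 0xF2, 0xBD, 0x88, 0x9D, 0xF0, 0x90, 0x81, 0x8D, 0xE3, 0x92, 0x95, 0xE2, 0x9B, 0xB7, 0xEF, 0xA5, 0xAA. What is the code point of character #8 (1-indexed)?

Offset 0: leading byte 0xE2 = 11100010 → 3-byte char #1 = E2 82 B3.
Offset 3: leading byte 0xF2 = 11110010 → 4-byte char #2 = F2 B0 BB 85.
Offset 7: leading byte 0xC3 = 11000011 → 2-byte char #3 = C3 89.
Offset 9: leading byte 0xF2 = 11110010 → 4-byte char #4 = F2 BD 88 9D.
Offset 13: leading byte 0xF0 = 11110000 → 4-byte char #5 = F0 90 81 8D.
Offset 17: leading byte 0xE3 = 11100011 → 3-byte char #6 = E3 92 95.
Offset 20: leading byte 0xE2 = 11100010 → 3-byte char #7 = E2 9B B7.
Offset 23: leading byte 0xEF = 11101111 → 3-byte char #8 = EF A5 AA.
Leading byte 0xEF = 11101111 matches 1110xxxx → 3-byte sequence.
Byte 1: 0xEF = 11101111, payload 1111 (4 bits).
Byte 2: 0xA5 = 10100101 (10xxxxxx ✓), payload 100101.
Byte 3: 0xAA = 10101010 (10xxxxxx ✓), payload 101010.
Concatenate: 1111100101101010 = 0xF96A (16 bits → U+F96A).

U+F96A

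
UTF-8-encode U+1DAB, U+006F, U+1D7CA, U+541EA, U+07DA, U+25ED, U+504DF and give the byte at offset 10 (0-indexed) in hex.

U+1DAB → 3-byte form E1 B6 AB at offsets 0–2.
U+006F → 1-byte form 6F at offsets 3–3.
U+1D7CA → 4-byte form F0 9D 9F 8A at offsets 4–7.
U+541EA → 4-byte form F1 94 87 AA at offsets 8–11.
Offset 10 falls in char 4's range; it's byte 3 of F1 94 87 AA = 0x87.

0x87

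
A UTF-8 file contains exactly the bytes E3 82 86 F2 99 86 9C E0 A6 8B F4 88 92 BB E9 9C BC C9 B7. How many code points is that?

6

Byte at offset 0: 0xE3 = 11100011 → 3-byte char (#1). Advance 3.
Byte at offset 3: 0xF2 = 11110010 → 4-byte char (#2). Advance 4.
Byte at offset 7: 0xE0 = 11100000 → 3-byte char (#3). Advance 3.
Byte at offset 10: 0xF4 = 11110100 → 4-byte char (#4). Advance 4.
Byte at offset 14: 0xE9 = 11101001 → 3-byte char (#5). Advance 3.
Byte at offset 17: 0xC9 = 11001001 → 2-byte char (#6). Advance 2.
Reached end at offset 19 after 6 code points.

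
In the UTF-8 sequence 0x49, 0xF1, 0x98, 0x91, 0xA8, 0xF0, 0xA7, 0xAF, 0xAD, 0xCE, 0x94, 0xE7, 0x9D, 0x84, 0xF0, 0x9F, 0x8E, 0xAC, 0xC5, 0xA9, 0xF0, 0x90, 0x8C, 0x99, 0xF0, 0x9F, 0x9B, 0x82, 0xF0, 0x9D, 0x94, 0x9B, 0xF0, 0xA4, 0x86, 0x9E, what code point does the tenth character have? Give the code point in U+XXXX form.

Offset 0: leading byte 0x49 = 01001001 → 1-byte char #1 = 49.
Offset 1: leading byte 0xF1 = 11110001 → 4-byte char #2 = F1 98 91 A8.
Offset 5: leading byte 0xF0 = 11110000 → 4-byte char #3 = F0 A7 AF AD.
Offset 9: leading byte 0xCE = 11001110 → 2-byte char #4 = CE 94.
Offset 11: leading byte 0xE7 = 11100111 → 3-byte char #5 = E7 9D 84.
Offset 14: leading byte 0xF0 = 11110000 → 4-byte char #6 = F0 9F 8E AC.
Offset 18: leading byte 0xC5 = 11000101 → 2-byte char #7 = C5 A9.
Offset 20: leading byte 0xF0 = 11110000 → 4-byte char #8 = F0 90 8C 99.
Offset 24: leading byte 0xF0 = 11110000 → 4-byte char #9 = F0 9F 9B 82.
Offset 28: leading byte 0xF0 = 11110000 → 4-byte char #10 = F0 9D 94 9B.
Leading byte 0xF0 = 11110000 matches 11110xxx → 4-byte sequence.
Byte 1: 0xF0 = 11110000, payload 000 (3 bits).
Byte 2: 0x9D = 10011101 (10xxxxxx ✓), payload 011101.
Byte 3: 0x94 = 10010100 (10xxxxxx ✓), payload 010100.
Byte 4: 0x9B = 10011011 (10xxxxxx ✓), payload 011011.
Concatenate: 000011101010100011011 = 0x1D51B (21 bits → U+1D51B).

U+1D51B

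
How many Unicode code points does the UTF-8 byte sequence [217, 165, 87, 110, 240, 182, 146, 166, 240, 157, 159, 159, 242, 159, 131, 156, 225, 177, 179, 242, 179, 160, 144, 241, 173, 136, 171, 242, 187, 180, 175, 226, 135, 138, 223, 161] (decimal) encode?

12

Byte at offset 0: 0xD9 = 11011001 → 2-byte char (#1). Advance 2.
Byte at offset 2: 0x57 = 01010111 → 1-byte char (#2). Advance 1.
Byte at offset 3: 0x6E = 01101110 → 1-byte char (#3). Advance 1.
Byte at offset 4: 0xF0 = 11110000 → 4-byte char (#4). Advance 4.
Byte at offset 8: 0xF0 = 11110000 → 4-byte char (#5). Advance 4.
Byte at offset 12: 0xF2 = 11110010 → 4-byte char (#6). Advance 4.
Byte at offset 16: 0xE1 = 11100001 → 3-byte char (#7). Advance 3.
Byte at offset 19: 0xF2 = 11110010 → 4-byte char (#8). Advance 4.
Byte at offset 23: 0xF1 = 11110001 → 4-byte char (#9). Advance 4.
Byte at offset 27: 0xF2 = 11110010 → 4-byte char (#10). Advance 4.
Byte at offset 31: 0xE2 = 11100010 → 3-byte char (#11). Advance 3.
Byte at offset 34: 0xDF = 11011111 → 2-byte char (#12). Advance 2.
Reached end at offset 36 after 12 code points.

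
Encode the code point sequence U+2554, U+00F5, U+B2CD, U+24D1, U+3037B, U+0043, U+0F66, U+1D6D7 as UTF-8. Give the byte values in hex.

U+2554: 3-byte form → E2 95 94.
U+00F5: 2-byte form → C3 B5.
U+B2CD: 3-byte form → EB 8B 8D.
U+24D1: 3-byte form → E2 93 91.
U+3037B: 4-byte form → F0 B0 8D BB.
U+0043: 1-byte form → 43.
U+0F66: 3-byte form → E0 BD A6.
U+1D6D7: 4-byte form → F0 9D 9B 97.
Concatenated (23 bytes): E2 95 94 C3 B5 EB 8B 8D E2 93 91 F0 B0 8D BB 43 E0 BD A6 F0 9D 9B 97.

E2 95 94 C3 B5 EB 8B 8D E2 93 91 F0 B0 8D BB 43 E0 BD A6 F0 9D 9B 97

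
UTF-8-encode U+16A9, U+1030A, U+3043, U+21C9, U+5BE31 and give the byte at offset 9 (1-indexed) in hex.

1-indexed offset 9 is 0-indexed offset 8.
U+16A9 → 3-byte form E1 9A A9 at offsets 0–2.
U+1030A → 4-byte form F0 90 8C 8A at offsets 3–6.
U+3043 → 3-byte form E3 81 83 at offsets 7–9.
Offset 8 falls in char 3's range; it's byte 2 of E3 81 83 = 0x81.

0x81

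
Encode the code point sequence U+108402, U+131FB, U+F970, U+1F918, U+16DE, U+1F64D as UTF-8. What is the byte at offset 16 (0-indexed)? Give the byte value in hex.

0x9B

U+108402 → 4-byte form F4 88 90 82 at offsets 0–3.
U+131FB → 4-byte form F0 93 87 BB at offsets 4–7.
U+F970 → 3-byte form EF A5 B0 at offsets 8–10.
U+1F918 → 4-byte form F0 9F A4 98 at offsets 11–14.
U+16DE → 3-byte form E1 9B 9E at offsets 15–17.
Offset 16 falls in char 5's range; it's byte 2 of E1 9B 9E = 0x9B.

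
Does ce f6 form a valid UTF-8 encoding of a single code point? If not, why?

Leading byte 0xCE = 11001110 → 2-byte form.
Byte 2 is 0xF6 = 11110110, which is not 10xxxxxx — expected a continuation byte.

invalid (non-continuation byte where continuation expected)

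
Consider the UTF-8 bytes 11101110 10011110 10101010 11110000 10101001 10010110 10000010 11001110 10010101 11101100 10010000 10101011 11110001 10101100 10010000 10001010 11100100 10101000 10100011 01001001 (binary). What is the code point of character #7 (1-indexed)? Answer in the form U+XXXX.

U+0049

Offset 0: leading byte 0xEE = 11101110 → 3-byte char #1 = EE 9E AA.
Offset 3: leading byte 0xF0 = 11110000 → 4-byte char #2 = F0 A9 96 82.
Offset 7: leading byte 0xCE = 11001110 → 2-byte char #3 = CE 95.
Offset 9: leading byte 0xEC = 11101100 → 3-byte char #4 = EC 90 AB.
Offset 12: leading byte 0xF1 = 11110001 → 4-byte char #5 = F1 AC 90 8A.
Offset 16: leading byte 0xE4 = 11100100 → 3-byte char #6 = E4 A8 A3.
Offset 19: leading byte 0x49 = 01001001 → 1-byte char #7 = 49.
Leading byte 0x49 = 01001001 matches 0xxxxxxx → 1-byte sequence.
Byte 1: 0x49 = 01001001, payload 1001001 (7 bits).
Concatenate: 1001001 = 0x49 (7 bits → U+0049).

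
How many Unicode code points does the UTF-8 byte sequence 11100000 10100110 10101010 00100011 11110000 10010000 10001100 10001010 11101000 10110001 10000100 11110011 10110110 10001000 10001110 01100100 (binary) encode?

6

Byte at offset 0: 0xE0 = 11100000 → 3-byte char (#1). Advance 3.
Byte at offset 3: 0x23 = 00100011 → 1-byte char (#2). Advance 1.
Byte at offset 4: 0xF0 = 11110000 → 4-byte char (#3). Advance 4.
Byte at offset 8: 0xE8 = 11101000 → 3-byte char (#4). Advance 3.
Byte at offset 11: 0xF3 = 11110011 → 4-byte char (#5). Advance 4.
Byte at offset 15: 0x64 = 01100100 → 1-byte char (#6). Advance 1.
Reached end at offset 16 after 6 code points.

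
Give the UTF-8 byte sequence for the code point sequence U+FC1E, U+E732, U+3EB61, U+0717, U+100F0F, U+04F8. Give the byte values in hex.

U+FC1E: 3-byte form → EF B0 9E.
U+E732: 3-byte form → EE 9C B2.
U+3EB61: 4-byte form → F0 BE AD A1.
U+0717: 2-byte form → DC 97.
U+100F0F: 4-byte form → F4 80 BC 8F.
U+04F8: 2-byte form → D3 B8.
Concatenated (18 bytes): EF B0 9E EE 9C B2 F0 BE AD A1 DC 97 F4 80 BC 8F D3 B8.

EF B0 9E EE 9C B2 F0 BE AD A1 DC 97 F4 80 BC 8F D3 B8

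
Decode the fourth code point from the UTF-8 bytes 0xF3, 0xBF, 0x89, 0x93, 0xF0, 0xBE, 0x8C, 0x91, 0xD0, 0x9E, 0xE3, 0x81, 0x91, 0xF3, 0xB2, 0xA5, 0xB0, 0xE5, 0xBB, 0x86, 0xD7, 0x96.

U+3051

Offset 0: leading byte 0xF3 = 11110011 → 4-byte char #1 = F3 BF 89 93.
Offset 4: leading byte 0xF0 = 11110000 → 4-byte char #2 = F0 BE 8C 91.
Offset 8: leading byte 0xD0 = 11010000 → 2-byte char #3 = D0 9E.
Offset 10: leading byte 0xE3 = 11100011 → 3-byte char #4 = E3 81 91.
Leading byte 0xE3 = 11100011 matches 1110xxxx → 3-byte sequence.
Byte 1: 0xE3 = 11100011, payload 0011 (4 bits).
Byte 2: 0x81 = 10000001 (10xxxxxx ✓), payload 000001.
Byte 3: 0x91 = 10010001 (10xxxxxx ✓), payload 010001.
Concatenate: 0011000001010001 = 0x3051 (16 bits → U+3051).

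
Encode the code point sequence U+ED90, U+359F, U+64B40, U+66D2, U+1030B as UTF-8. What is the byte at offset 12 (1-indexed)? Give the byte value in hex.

1-indexed offset 12 is 0-indexed offset 11.
U+ED90 → 3-byte form EE B6 90 at offsets 0–2.
U+359F → 3-byte form E3 96 9F at offsets 3–5.
U+64B40 → 4-byte form F1 A4 AD 80 at offsets 6–9.
U+66D2 → 3-byte form E6 9B 92 at offsets 10–12.
Offset 11 falls in char 4's range; it's byte 2 of E6 9B 92 = 0x9B.

0x9B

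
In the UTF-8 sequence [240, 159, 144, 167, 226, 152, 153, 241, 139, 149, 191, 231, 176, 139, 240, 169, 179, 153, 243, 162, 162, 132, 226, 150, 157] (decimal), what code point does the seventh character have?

U+259D

Offset 0: leading byte 0xF0 = 11110000 → 4-byte char #1 = F0 9F 90 A7.
Offset 4: leading byte 0xE2 = 11100010 → 3-byte char #2 = E2 98 99.
Offset 7: leading byte 0xF1 = 11110001 → 4-byte char #3 = F1 8B 95 BF.
Offset 11: leading byte 0xE7 = 11100111 → 3-byte char #4 = E7 B0 8B.
Offset 14: leading byte 0xF0 = 11110000 → 4-byte char #5 = F0 A9 B3 99.
Offset 18: leading byte 0xF3 = 11110011 → 4-byte char #6 = F3 A2 A2 84.
Offset 22: leading byte 0xE2 = 11100010 → 3-byte char #7 = E2 96 9D.
Leading byte 0xE2 = 11100010 matches 1110xxxx → 3-byte sequence.
Byte 1: 0xE2 = 11100010, payload 0010 (4 bits).
Byte 2: 0x96 = 10010110 (10xxxxxx ✓), payload 010110.
Byte 3: 0x9D = 10011101 (10xxxxxx ✓), payload 011101.
Concatenate: 0010010110011101 = 0x259D (16 bits → U+259D).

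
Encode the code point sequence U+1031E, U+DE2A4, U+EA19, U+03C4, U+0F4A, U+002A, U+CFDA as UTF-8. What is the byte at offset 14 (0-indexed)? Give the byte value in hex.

U+1031E → 4-byte form F0 90 8C 9E at offsets 0–3.
U+DE2A4 → 4-byte form F3 9E 8A A4 at offsets 4–7.
U+EA19 → 3-byte form EE A8 99 at offsets 8–10.
U+03C4 → 2-byte form CF 84 at offsets 11–12.
U+0F4A → 3-byte form E0 BD 8A at offsets 13–15.
Offset 14 falls in char 5's range; it's byte 2 of E0 BD 8A = 0xBD.

0xBD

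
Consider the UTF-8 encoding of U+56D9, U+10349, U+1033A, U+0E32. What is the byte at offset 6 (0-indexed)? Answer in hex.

0x89

U+56D9 → 3-byte form E5 9B 99 at offsets 0–2.
U+10349 → 4-byte form F0 90 8D 89 at offsets 3–6.
Offset 6 falls in char 2's range; it's byte 4 of F0 90 8D 89 = 0x89.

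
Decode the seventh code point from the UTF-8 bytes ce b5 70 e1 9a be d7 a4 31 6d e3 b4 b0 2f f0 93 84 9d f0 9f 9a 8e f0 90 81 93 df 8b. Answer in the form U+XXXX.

U+3D30

Offset 0: leading byte 0xCE = 11001110 → 2-byte char #1 = CE B5.
Offset 2: leading byte 0x70 = 01110000 → 1-byte char #2 = 70.
Offset 3: leading byte 0xE1 = 11100001 → 3-byte char #3 = E1 9A BE.
Offset 6: leading byte 0xD7 = 11010111 → 2-byte char #4 = D7 A4.
Offset 8: leading byte 0x31 = 00110001 → 1-byte char #5 = 31.
Offset 9: leading byte 0x6D = 01101101 → 1-byte char #6 = 6D.
Offset 10: leading byte 0xE3 = 11100011 → 3-byte char #7 = E3 B4 B0.
Leading byte 0xE3 = 11100011 matches 1110xxxx → 3-byte sequence.
Byte 1: 0xE3 = 11100011, payload 0011 (4 bits).
Byte 2: 0xB4 = 10110100 (10xxxxxx ✓), payload 110100.
Byte 3: 0xB0 = 10110000 (10xxxxxx ✓), payload 110000.
Concatenate: 0011110100110000 = 0x3D30 (16 bits → U+3D30).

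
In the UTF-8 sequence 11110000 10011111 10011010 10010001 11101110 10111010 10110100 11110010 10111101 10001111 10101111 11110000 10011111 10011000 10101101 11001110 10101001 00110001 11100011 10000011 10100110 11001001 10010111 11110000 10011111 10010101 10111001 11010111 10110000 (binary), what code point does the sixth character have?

U+0031

Offset 0: leading byte 0xF0 = 11110000 → 4-byte char #1 = F0 9F 9A 91.
Offset 4: leading byte 0xEE = 11101110 → 3-byte char #2 = EE BA B4.
Offset 7: leading byte 0xF2 = 11110010 → 4-byte char #3 = F2 BD 8F AF.
Offset 11: leading byte 0xF0 = 11110000 → 4-byte char #4 = F0 9F 98 AD.
Offset 15: leading byte 0xCE = 11001110 → 2-byte char #5 = CE A9.
Offset 17: leading byte 0x31 = 00110001 → 1-byte char #6 = 31.
Leading byte 0x31 = 00110001 matches 0xxxxxxx → 1-byte sequence.
Byte 1: 0x31 = 00110001, payload 0110001 (7 bits).
Concatenate: 0110001 = 0x31 (7 bits → U+0031).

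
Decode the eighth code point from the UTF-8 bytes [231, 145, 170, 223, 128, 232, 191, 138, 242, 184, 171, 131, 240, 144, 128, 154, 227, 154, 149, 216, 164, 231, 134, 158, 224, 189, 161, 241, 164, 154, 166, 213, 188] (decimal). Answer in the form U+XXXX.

Offset 0: leading byte 0xE7 = 11100111 → 3-byte char #1 = E7 91 AA.
Offset 3: leading byte 0xDF = 11011111 → 2-byte char #2 = DF 80.
Offset 5: leading byte 0xE8 = 11101000 → 3-byte char #3 = E8 BF 8A.
Offset 8: leading byte 0xF2 = 11110010 → 4-byte char #4 = F2 B8 AB 83.
Offset 12: leading byte 0xF0 = 11110000 → 4-byte char #5 = F0 90 80 9A.
Offset 16: leading byte 0xE3 = 11100011 → 3-byte char #6 = E3 9A 95.
Offset 19: leading byte 0xD8 = 11011000 → 2-byte char #7 = D8 A4.
Offset 21: leading byte 0xE7 = 11100111 → 3-byte char #8 = E7 86 9E.
Leading byte 0xE7 = 11100111 matches 1110xxxx → 3-byte sequence.
Byte 1: 0xE7 = 11100111, payload 0111 (4 bits).
Byte 2: 0x86 = 10000110 (10xxxxxx ✓), payload 000110.
Byte 3: 0x9E = 10011110 (10xxxxxx ✓), payload 011110.
Concatenate: 0111000110011110 = 0x719E (16 bits → U+719E).

U+719E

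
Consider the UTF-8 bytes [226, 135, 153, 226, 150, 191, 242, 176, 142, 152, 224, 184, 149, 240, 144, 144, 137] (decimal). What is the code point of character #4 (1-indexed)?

Offset 0: leading byte 0xE2 = 11100010 → 3-byte char #1 = E2 87 99.
Offset 3: leading byte 0xE2 = 11100010 → 3-byte char #2 = E2 96 BF.
Offset 6: leading byte 0xF2 = 11110010 → 4-byte char #3 = F2 B0 8E 98.
Offset 10: leading byte 0xE0 = 11100000 → 3-byte char #4 = E0 B8 95.
Leading byte 0xE0 = 11100000 matches 1110xxxx → 3-byte sequence.
Byte 1: 0xE0 = 11100000, payload 0000 (4 bits).
Byte 2: 0xB8 = 10111000 (10xxxxxx ✓), payload 111000.
Byte 3: 0x95 = 10010101 (10xxxxxx ✓), payload 010101.
Concatenate: 0000111000010101 = 0xE15 (16 bits → U+0E15).

U+0E15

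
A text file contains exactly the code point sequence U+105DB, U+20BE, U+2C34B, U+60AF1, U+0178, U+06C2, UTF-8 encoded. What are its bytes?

U+105DB: 4-byte form → F0 90 97 9B.
U+20BE: 3-byte form → E2 82 BE.
U+2C34B: 4-byte form → F0 AC 8D 8B.
U+60AF1: 4-byte form → F1 A0 AB B1.
U+0178: 2-byte form → C5 B8.
U+06C2: 2-byte form → DB 82.
Concatenated (19 bytes): F0 90 97 9B E2 82 BE F0 AC 8D 8B F1 A0 AB B1 C5 B8 DB 82.

F0 90 97 9B E2 82 BE F0 AC 8D 8B F1 A0 AB B1 C5 B8 DB 82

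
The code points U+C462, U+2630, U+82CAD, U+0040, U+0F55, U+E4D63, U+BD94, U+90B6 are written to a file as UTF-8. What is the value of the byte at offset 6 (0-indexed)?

0xF2

U+C462 → 3-byte form EC 91 A2 at offsets 0–2.
U+2630 → 3-byte form E2 98 B0 at offsets 3–5.
U+82CAD → 4-byte form F2 82 B2 AD at offsets 6–9.
Offset 6 falls in char 3's range; it's byte 1 of F2 82 B2 AD = 0xF2.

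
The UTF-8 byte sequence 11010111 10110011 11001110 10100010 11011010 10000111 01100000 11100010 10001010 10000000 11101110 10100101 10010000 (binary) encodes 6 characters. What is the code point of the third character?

U+0687

Offset 0: leading byte 0xD7 = 11010111 → 2-byte char #1 = D7 B3.
Offset 2: leading byte 0xCE = 11001110 → 2-byte char #2 = CE A2.
Offset 4: leading byte 0xDA = 11011010 → 2-byte char #3 = DA 87.
Leading byte 0xDA = 11011010 matches 110xxxxx → 2-byte sequence.
Byte 1: 0xDA = 11011010, payload 11010 (5 bits).
Byte 2: 0x87 = 10000111 (10xxxxxx ✓), payload 000111.
Concatenate: 11010000111 = 0x687 (11 bits → U+0687).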